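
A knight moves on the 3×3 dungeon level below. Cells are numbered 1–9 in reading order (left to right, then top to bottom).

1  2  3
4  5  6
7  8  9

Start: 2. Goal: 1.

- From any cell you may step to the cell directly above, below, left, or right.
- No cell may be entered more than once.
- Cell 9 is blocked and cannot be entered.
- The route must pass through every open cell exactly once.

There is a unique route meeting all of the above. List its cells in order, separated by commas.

Need to visit all 8 open cells exactly once, starting at 2 and ending at 1.
Cell 6 has only two open neighbours (3 and 5), so the path must pass straight through it: one of those is the cell it's entered from and the other is where it exits.
Route from 2: right to 3, down to 6, left to 5, down to 8, left to 7, 2× up (reaching 1) — 7 moves in all.
Check: all 8 open cells covered.

2, 3, 6, 5, 8, 7, 4, 1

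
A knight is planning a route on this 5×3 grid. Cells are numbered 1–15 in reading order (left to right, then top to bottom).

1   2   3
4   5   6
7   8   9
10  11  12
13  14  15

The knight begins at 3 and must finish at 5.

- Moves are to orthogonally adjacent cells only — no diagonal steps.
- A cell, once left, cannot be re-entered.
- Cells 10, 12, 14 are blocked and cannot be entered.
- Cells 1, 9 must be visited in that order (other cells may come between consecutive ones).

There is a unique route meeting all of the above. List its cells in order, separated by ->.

3 -> 2 -> 1 -> 4 -> 7 -> 8 -> 9 -> 6 -> 5

The waypoints must appear in the order 1, 9, with no cell reused.
Route from 3: 2× left (reaching 1), 2× down (reaching 7), 2× right (reaching 9), up to 6, left to 5 — 8 moves in all.
Check: order respected (1 at step 2, 9 at step 6).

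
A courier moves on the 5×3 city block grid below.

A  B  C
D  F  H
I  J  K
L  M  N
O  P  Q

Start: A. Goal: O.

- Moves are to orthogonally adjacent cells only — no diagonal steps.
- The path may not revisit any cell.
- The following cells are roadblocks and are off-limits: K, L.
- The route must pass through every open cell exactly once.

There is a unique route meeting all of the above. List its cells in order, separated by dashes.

Need to visit all 13 open cells exactly once, starting at A and ending at O.
Cell I has only two open neighbours (D and J), so the path must pass straight through it: one of those is the cell it's entered from and the other is where it exits.
Route from A: right 2 to C, down 1 to H, left 2 to D, down 1 to I, right 1 to J, down 1 to M, right 1 to N, down 1 to Q, left 2 to O — 12 moves in all.
Check: all 13 open cells covered.

A - B - C - H - F - D - I - J - M - N - Q - P - O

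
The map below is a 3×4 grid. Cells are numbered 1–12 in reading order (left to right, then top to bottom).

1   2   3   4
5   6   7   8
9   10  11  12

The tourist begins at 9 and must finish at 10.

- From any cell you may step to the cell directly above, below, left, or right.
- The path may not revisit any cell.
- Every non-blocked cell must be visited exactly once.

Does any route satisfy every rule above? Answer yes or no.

yes

One route that works: 9 → 5 → 1 → 2 → 6 → 7 → 3 → 4 → 8 → 12 → 11 → 10.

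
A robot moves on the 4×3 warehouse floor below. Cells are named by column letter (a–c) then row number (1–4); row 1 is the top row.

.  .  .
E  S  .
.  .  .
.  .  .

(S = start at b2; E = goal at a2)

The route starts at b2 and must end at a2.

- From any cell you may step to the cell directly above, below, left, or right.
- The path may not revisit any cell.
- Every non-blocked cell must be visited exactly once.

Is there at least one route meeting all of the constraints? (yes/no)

One route that works: b2 → b3 → a3 → a4 → b4 → c4 → c3 → c2 → c1 → b1 → a1 → a2.

yes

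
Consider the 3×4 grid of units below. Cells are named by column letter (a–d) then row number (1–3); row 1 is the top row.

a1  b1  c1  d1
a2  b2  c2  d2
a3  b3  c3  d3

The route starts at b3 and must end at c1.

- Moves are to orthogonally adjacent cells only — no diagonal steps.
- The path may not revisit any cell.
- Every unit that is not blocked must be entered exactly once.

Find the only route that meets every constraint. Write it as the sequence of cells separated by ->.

Need to visit all 12 open cells exactly once, starting at b3 and ending at c1.
Cell d3 has only two open neighbours (d2 and c3), so the path must pass straight through it: one of those is the cell it's entered from and the other is where it exits.
Route from b3: left to a3, 2× up (reaching a1), right to b1, down to b2, right to c2, down to c3, right to d3, 2× up (reaching d1), left to c1 — 11 moves in all.
Check: all 12 open cells covered.

b3 -> a3 -> a2 -> a1 -> b1 -> b2 -> c2 -> c3 -> d3 -> d2 -> d1 -> c1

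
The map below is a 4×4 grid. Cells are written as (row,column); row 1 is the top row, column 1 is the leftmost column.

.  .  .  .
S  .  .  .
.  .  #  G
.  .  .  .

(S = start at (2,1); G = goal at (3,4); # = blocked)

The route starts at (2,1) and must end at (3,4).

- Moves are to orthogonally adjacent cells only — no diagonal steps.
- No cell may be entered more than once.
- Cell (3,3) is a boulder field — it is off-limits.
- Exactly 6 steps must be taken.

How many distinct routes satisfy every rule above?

10

Need simple routes of exactly 6 moves from (2,1) to (3,4) (Manhattan distance 4, so 1 moves are spent on a detour and 1 undoing it).
Branch systematically from the start, pruning whenever the remaining move budget drops below the Manhattan distance to (3,4) or differs from it in parity. Grouping the completions by first move — via (1,1): 3; via (3,1): 3; via (2,2): 4 — and summing: 3 + 3 + 4 = 10.
That gives 10 routes.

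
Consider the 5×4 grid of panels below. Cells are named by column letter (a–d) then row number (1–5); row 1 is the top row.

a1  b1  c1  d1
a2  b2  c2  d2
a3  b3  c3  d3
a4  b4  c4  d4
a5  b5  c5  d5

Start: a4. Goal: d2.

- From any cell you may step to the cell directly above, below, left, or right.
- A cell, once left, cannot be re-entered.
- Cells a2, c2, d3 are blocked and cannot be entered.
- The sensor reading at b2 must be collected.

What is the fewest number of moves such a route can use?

Any route passes through b2 somewhere between a4 and d2. Summing Manhattan distances along the two legs (a4 → b2 → d2) gives a lower bound of 3 + 2 = 5 moves.
That bound ignores the blocked cells. Measuring each leg by the fewest moves that actually steer around them (a4→b2: 3; b2→d2: 4) raises the lower bound to 7.
A route of 7 moves exists: a4 → a3 → b3 → b2 → b1 → c1 → d1 → d2.
Since 7 matches that lower bound, it is optimal.

7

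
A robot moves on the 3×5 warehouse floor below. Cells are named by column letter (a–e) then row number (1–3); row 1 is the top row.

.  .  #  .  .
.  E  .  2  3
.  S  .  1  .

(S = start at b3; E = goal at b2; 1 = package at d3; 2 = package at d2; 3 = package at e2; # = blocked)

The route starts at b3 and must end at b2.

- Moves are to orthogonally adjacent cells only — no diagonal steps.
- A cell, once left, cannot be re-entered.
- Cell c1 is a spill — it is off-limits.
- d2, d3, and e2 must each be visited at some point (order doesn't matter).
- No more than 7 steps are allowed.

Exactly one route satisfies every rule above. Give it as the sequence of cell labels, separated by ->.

The 7-move cap with required stops at d2, d3, e2 leaves no slack for detours.
Route from b3: right 3 to e3, up 1 to e2, left 3 to b2 — 7 moves in all.
Check: all required cells visited; 7 ≤ 7 moves.

b3 -> c3 -> d3 -> e3 -> e2 -> d2 -> c2 -> b2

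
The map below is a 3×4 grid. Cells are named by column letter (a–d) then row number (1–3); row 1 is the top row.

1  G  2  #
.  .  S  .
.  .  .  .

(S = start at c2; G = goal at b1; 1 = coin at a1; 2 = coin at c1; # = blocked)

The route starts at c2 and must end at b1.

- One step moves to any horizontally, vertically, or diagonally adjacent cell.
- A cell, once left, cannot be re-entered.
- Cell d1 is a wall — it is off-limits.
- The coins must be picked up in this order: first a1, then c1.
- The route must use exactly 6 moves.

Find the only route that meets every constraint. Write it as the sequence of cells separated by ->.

c2 -> b3 -> a2 -> a1 -> b2 -> c1 -> b1

The waypoints must appear in the order a1, c1, with no cell reused.
Route from c2: down-left to b3, up-left to a2, up to a1, down-right to b2, up-right to c1, left to b1 — 6 moves in all.
Check: order respected (1 at step 3, 2 at step 5); 6 moves as required.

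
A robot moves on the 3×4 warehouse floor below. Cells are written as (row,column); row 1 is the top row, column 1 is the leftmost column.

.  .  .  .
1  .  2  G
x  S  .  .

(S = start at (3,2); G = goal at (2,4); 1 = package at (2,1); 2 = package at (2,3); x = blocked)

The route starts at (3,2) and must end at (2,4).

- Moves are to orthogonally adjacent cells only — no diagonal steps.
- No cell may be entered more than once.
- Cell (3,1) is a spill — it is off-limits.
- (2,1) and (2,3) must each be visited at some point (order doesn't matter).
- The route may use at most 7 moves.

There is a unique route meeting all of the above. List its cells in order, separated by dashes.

(3,2) - (2,2) - (2,1) - (1,1) - (1,2) - (1,3) - (2,3) - (2,4)

The budget equals the shortest possible length, so every move has to be on a shortest route through the required cells.
Route from (3,2): up 1 to (2,2), left 1 to (2,1), up 1 to (1,1), right 2 to (1,3), down 1 to (2,3), right 1 to (2,4) — 7 moves in all.
Check: all required cells visited; 7 ≤ 7 moves.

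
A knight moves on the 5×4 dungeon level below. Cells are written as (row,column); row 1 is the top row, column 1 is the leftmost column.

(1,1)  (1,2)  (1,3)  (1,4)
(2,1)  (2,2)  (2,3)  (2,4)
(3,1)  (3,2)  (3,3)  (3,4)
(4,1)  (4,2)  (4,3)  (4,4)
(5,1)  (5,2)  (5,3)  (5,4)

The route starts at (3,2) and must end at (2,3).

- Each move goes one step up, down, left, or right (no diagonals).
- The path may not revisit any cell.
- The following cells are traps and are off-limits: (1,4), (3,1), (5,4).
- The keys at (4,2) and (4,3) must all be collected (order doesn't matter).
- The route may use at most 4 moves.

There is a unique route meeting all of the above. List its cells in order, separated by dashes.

(3,2) - (4,2) - (4,3) - (3,3) - (2,3)

Any route must reach (4,2) and (4,3) and still end at (2,3) within 4 moves, so the order of the required stops is forced.
Route from (3,2): down to (4,2), right to (4,3), 2× up (reaching (2,3)) — 4 moves in all.
Check: all required cells visited; 4 ≤ 4 moves.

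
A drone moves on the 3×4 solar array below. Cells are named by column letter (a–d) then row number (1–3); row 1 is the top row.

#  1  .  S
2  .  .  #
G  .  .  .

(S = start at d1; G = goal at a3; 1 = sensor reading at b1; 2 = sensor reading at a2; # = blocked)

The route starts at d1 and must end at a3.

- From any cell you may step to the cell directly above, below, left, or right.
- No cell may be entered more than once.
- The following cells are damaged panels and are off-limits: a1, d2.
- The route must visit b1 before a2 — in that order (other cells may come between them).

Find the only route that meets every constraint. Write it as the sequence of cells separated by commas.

d1, c1, b1, b2, a2, a3

The waypoints must appear in the order b1, a2, with no cell reused.
Route from d1: left 2 to b1, down 1 to b2, left 1 to a2, down 1 to a3 — 5 moves in all.
Check: order respected (1 at step 2, 2 at step 4).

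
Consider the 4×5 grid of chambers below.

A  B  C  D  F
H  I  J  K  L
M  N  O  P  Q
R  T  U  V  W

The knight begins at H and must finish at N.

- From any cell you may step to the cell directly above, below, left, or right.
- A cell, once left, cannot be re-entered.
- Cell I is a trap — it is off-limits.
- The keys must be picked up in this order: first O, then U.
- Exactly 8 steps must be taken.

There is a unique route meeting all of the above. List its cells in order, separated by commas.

H, A, B, C, J, O, U, T, N

The waypoints must appear in the order O, U, with no cell reused.
Route from H: up to A, 2× right (reaching C), 3× down (reaching U), left to T, up to N — 8 moves in all.
Check: order respected (O at step 5, U at step 6); 8 moves as required.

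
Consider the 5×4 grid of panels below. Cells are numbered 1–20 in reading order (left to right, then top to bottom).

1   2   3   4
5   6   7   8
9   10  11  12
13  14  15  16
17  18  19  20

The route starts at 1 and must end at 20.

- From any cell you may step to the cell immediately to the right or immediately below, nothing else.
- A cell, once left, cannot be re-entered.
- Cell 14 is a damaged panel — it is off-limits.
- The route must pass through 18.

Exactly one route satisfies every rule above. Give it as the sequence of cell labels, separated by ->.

Moves only go right or down, so the column and row indices never decrease.
Route from 1: 4× down (reaching 17), 3× right (reaching 20) — 7 moves in all.
Check: all required cells visited.

1 -> 5 -> 9 -> 13 -> 17 -> 18 -> 19 -> 20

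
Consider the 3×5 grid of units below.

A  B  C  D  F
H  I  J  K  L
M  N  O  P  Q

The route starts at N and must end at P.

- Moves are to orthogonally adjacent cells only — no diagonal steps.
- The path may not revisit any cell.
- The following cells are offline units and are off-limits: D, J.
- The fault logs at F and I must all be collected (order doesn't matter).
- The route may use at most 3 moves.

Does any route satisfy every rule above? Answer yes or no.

no

F must be visited but has only one open neighbour (L), and it is neither the start nor the goal — the route would have to enter and leave through L, re-entering it.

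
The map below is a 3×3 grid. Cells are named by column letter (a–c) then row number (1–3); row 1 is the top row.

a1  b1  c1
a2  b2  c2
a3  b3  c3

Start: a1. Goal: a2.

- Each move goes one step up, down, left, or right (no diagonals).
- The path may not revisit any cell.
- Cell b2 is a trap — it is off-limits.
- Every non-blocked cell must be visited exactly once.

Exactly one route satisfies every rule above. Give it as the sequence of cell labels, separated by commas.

Need to visit all 8 open cells exactly once, starting at a1 and ending at a2.
Cell a3 has only two open neighbours (a2 and b3), so the path must pass straight through it: one of those is the cell it's entered from and the other is where it exits.
Route from a1: right 2 to c1, down 2 to c3, left 2 to a3, up 1 to a2 — 7 moves in all.
Check: all 8 open cells covered.

a1, b1, c1, c2, c3, b3, a3, a2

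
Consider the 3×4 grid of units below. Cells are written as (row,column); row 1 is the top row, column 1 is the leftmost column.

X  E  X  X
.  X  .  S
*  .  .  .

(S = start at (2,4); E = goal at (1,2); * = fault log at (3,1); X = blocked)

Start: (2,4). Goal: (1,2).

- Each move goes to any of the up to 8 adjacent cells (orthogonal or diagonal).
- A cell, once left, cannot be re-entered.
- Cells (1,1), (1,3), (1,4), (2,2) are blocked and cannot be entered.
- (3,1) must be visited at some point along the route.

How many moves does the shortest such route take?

Any route passes through (3,1) somewhere between (2,4) and (1,2). Summing Chebyshev distances along the two legs ((2,4) → (3,1) → (1,2)) gives a lower bound of 3 + 2 = 5 moves.
A route of 5 moves achieves this: (2,4) → (2,3) → (3,2) → (3,1) → (2,1) → (1,2).
Since 5 matches the lower bound, it is optimal.

5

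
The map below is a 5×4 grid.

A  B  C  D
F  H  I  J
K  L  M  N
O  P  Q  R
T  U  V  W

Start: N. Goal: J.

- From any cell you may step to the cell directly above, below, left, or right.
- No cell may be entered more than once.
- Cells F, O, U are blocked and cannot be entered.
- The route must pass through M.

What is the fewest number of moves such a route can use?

Any route passes through M somewhere between N and J. Summing Manhattan distances along the two legs (N → M → J) gives a lower bound of 1 + 2 = 3 moves.
A route of 3 moves achieves this: N → M → I → J.
Since 3 matches the lower bound, it is optimal.

3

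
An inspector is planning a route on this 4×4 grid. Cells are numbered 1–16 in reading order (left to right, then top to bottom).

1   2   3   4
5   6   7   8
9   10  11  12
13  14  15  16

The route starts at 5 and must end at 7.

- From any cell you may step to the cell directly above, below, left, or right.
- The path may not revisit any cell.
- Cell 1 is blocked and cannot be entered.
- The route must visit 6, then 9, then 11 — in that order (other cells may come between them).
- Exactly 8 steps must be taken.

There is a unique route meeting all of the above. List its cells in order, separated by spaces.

The waypoints must appear in the order 6, 9, 11, with no cell reused.
Route from 5: right 1 to 6, down 1 to 10, left 1 to 9, down 1 to 13, right 2 to 15, up 2 to 7 — 8 moves in all.
Check: order respected (6 at step 1, 9 at step 3, 11 at step 7); 8 moves as required.

5 6 10 9 13 14 15 11 7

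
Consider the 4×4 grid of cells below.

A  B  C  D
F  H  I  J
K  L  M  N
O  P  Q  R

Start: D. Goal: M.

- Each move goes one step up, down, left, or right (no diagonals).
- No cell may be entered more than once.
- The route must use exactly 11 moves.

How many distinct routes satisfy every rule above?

39

Need simple routes of exactly 11 moves from D to M (Manhattan distance 3, so 4 moves are spent on a detour and 4 undoing it).
Branch systematically from the start, pruning whenever the remaining move budget drops below the Manhattan distance to M or differs from it in parity. Grouping the completions by first move — via J: 20; via C: 19 — and summing: 20 + 19 = 39.
That gives 39 routes.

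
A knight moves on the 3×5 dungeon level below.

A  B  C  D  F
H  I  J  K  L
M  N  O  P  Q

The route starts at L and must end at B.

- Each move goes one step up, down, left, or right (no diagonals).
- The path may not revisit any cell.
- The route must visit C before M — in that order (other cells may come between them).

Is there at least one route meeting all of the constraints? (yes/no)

One route that works: L → F → D → C → J → O → N → M → H → A → B.

yes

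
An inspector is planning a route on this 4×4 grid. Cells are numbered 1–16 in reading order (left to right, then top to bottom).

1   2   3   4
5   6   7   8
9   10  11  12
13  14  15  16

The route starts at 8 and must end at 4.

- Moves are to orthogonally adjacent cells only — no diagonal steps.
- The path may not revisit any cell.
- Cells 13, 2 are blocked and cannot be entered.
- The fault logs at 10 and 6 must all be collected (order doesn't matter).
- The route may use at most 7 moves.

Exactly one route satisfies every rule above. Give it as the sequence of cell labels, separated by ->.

8 -> 12 -> 11 -> 10 -> 6 -> 7 -> 3 -> 4

The 7-move cap with required stops at 10, 6 leaves no slack for detours.
Route from 8: down 1 to 12, left 2 to 10, up 1 to 6, right 1 to 7, up 1 to 3, right 1 to 4 — 7 moves in all.
Check: all required cells visited; 7 ≤ 7 moves.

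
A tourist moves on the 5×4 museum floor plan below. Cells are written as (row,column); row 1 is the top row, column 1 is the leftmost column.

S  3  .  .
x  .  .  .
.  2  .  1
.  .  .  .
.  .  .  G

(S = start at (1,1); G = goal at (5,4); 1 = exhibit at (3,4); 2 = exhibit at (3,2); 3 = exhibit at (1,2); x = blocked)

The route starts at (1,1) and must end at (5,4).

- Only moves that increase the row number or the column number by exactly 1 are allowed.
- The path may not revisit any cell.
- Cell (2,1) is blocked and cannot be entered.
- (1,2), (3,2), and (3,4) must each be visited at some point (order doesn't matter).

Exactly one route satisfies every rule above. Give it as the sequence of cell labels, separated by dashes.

Moves only go right or down, so the column and row indices never decrease.
Route from (1,1): right to (1,2), 2× down (reaching (3,2)), 2× right (reaching (3,4)), 2× down (reaching (5,4)) — 7 moves in all.
Check: all required cells visited.

(1,1) - (1,2) - (2,2) - (3,2) - (3,3) - (3,4) - (4,4) - (5,4)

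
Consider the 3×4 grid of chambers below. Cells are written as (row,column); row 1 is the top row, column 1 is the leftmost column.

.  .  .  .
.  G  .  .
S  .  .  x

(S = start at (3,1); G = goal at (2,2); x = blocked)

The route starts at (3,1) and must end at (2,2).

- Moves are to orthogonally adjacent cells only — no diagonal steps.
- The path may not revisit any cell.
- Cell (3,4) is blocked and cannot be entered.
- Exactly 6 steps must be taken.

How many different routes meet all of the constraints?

2

Need simple routes of exactly 6 moves from (3,1) to (2,2) (Manhattan distance 2, so 2 moves are spent on a detour and 2 undoing it).
Enumerating: (3,1) (2,1) (1,1) (1,2) (1,3) (2,3) (2,2) | (3,1) (3,2) (3,3) (2,3) (1,3) (1,2) (2,2).
That gives 2 routes.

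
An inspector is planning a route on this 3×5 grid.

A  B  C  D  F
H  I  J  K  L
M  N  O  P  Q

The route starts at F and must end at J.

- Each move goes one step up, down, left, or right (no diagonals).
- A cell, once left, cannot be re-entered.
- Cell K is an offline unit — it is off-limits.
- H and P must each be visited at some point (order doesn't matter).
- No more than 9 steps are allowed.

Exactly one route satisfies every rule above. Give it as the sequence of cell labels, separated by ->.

The budget equals the shortest possible length, so every move has to be on a shortest route through the required cells.
Route from F: down 2 to Q, left 4 to M, up 1 to H, right 2 to J — 9 moves in all.
Check: all required cells visited; 9 ≤ 9 moves.

F -> L -> Q -> P -> O -> N -> M -> H -> I -> J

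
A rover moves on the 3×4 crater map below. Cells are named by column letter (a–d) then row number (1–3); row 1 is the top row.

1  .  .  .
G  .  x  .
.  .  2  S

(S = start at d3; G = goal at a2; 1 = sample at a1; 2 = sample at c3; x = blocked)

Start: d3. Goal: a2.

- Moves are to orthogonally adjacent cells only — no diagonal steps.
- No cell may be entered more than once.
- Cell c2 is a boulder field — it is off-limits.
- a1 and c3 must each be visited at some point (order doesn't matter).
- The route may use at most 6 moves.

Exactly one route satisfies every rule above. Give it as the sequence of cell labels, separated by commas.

The budget equals the shortest possible length, so every move has to be on a shortest route through the required cells.
Route from d3: left 2 to b3, up 2 to b1, left 1 to a1, down 1 to a2 — 6 moves in all.
Check: all required cells visited; 6 ≤ 6 moves.

d3, c3, b3, b2, b1, a1, a2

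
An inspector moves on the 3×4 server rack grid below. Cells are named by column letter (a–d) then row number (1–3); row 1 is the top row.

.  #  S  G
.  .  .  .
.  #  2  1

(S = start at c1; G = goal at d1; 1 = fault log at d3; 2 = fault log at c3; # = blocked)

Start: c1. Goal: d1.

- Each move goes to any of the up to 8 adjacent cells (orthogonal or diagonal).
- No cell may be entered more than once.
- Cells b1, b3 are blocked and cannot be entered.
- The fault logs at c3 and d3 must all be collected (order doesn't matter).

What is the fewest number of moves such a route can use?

5

Any route passes through c3 and d3 in some order between c1 and d1. Summing Chebyshev distances along each leg and taking the cheapest ordering (c1 → d3 → c3 → d1) gives a lower bound of 2 + 1 + 2 = 5 moves.
A route of 5 moves achieves this: c1 → b2 → c3 → d3 → c2 → d1.
Since 5 matches the lower bound, it is optimal.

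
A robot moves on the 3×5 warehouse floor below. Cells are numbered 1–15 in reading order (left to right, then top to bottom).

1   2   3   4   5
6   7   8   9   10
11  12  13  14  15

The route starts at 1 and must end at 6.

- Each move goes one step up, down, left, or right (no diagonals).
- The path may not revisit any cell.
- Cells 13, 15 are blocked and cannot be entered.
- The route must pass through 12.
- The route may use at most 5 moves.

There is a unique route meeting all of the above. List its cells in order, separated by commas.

1, 2, 7, 12, 11, 6

Any route must reach 12 and still end at 6 within 5 moves, so the order of the required stops is forced.
Route from 1: right 1 to 2, down 2 to 12, left 1 to 11, up 1 to 6 — 5 moves in all.
Check: all required cells visited; 5 ≤ 5 moves.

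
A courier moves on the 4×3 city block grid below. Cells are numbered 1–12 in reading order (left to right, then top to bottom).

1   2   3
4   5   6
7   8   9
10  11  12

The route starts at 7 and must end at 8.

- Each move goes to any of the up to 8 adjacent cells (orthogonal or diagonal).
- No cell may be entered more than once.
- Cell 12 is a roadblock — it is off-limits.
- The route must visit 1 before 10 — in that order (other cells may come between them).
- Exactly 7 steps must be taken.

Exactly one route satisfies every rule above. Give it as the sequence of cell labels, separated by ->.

7 -> 4 -> 1 -> 5 -> 9 -> 11 -> 10 -> 8

The waypoints must appear in the order 1, 10, with no cell reused.
Route from 7: up 2 to 1, down-right 2 to 9, down-left 1 to 11, left 1 to 10, up-right 1 to 8 — 7 moves in all.
Check: order respected (1 at step 2, 10 at step 6); 7 moves as required.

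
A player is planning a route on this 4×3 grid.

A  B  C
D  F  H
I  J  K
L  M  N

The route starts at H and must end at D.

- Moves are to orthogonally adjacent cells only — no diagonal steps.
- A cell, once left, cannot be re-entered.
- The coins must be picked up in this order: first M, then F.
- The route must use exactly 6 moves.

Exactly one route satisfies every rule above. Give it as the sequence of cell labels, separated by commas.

H, K, N, M, J, F, D

The waypoints must appear in the order M, F, with no cell reused.
Route from H: down 2 to N, left 1 to M, up 2 to F, left 1 to D — 6 moves in all.
Check: order respected (M at step 3, F at step 5); 6 moves as required.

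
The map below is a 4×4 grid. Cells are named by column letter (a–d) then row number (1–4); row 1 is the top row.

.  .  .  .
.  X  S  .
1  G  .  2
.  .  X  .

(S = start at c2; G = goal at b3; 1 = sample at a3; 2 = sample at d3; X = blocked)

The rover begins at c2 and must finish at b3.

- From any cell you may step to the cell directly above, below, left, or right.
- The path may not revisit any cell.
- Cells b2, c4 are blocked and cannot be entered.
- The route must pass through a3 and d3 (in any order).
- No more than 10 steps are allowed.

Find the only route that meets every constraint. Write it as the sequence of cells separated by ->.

c2 -> c3 -> d3 -> d2 -> d1 -> c1 -> b1 -> a1 -> a2 -> a3 -> b3

Any route must reach a3 and d3 and still end at b3 within 10 moves, so the order of the required stops is forced.
Route from c2: down to c3, right to d3, 2× up (reaching d1), 3× left (reaching a1), 2× down (reaching a3), right to b3 — 10 moves in all.
Check: all required cells visited; 10 ≤ 10 moves.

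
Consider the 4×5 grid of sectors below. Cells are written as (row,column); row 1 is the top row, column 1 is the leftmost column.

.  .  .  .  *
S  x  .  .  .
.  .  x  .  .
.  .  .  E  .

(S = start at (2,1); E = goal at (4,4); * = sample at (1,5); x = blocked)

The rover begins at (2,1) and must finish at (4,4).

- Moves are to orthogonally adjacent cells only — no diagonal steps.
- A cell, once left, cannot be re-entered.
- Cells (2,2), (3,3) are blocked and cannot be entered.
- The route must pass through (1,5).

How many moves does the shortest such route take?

9

Any route passes through (1,5) somewhere between (2,1) and (4,4). Summing Manhattan distances along the two legs ((2,1) → (1,5) → (4,4)) gives a lower bound of 5 + 4 = 9 moves.
A route of 9 moves achieves this: (2,1) → (1,1) → (1,2) → (1,3) → (1,4) → (1,5) → (2,5) → (3,5) → (4,5) → (4,4).
Since 9 matches the lower bound, it is optimal.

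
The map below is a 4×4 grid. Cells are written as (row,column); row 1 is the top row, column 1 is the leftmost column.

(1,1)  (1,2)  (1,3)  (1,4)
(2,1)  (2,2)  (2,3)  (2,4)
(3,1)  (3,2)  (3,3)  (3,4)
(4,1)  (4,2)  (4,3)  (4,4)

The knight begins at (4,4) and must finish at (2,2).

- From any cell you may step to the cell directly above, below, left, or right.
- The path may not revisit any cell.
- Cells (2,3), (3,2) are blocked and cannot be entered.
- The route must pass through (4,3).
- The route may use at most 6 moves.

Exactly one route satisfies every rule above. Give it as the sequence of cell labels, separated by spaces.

(4,4) (4,3) (4,2) (4,1) (3,1) (2,1) (2,2)

Any route must reach (4,3) and still end at (2,2) within 6 moves, so the order of the required stops is forced.
Route from (4,4): 3× left (reaching (4,1)), 2× up (reaching (2,1)), right to (2,2) — 6 moves in all.
Check: all required cells visited; 6 ≤ 6 moves.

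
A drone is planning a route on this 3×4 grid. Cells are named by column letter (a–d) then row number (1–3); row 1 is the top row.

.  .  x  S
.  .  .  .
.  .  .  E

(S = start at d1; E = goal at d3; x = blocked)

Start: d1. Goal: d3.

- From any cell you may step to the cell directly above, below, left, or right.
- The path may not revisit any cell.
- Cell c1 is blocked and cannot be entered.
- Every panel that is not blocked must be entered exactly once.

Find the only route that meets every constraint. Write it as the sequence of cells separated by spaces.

d1 d2 c2 b2 b1 a1 a2 a3 b3 c3 d3

Need to visit all 11 open cells exactly once, starting at d1 and ending at d3.
Route from d1: down 1 to d2, left 2 to b2, up 1 to b1, left 1 to a1, down 2 to a3, right 3 to d3 — 10 moves in all.
Check: all 11 open cells covered.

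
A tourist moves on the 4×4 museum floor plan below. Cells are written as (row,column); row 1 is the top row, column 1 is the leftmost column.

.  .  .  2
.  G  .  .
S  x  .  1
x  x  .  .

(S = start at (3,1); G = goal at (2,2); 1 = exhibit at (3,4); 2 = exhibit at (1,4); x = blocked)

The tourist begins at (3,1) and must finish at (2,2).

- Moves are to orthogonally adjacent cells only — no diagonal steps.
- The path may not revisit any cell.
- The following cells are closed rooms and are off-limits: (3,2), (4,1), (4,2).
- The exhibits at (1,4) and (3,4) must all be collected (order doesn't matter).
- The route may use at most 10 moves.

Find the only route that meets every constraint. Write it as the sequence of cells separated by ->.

Any route must reach (1,4) and (3,4) and still end at (2,2) within 10 moves, so the order of the required stops is forced.
Route from (3,1): up 2 to (1,1), right 3 to (1,4), down 2 to (3,4), left 1 to (3,3), up 1 to (2,3), left 1 to (2,2) — 10 moves in all.
Check: all required cells visited; 10 ≤ 10 moves.

(3,1) -> (2,1) -> (1,1) -> (1,2) -> (1,3) -> (1,4) -> (2,4) -> (3,4) -> (3,3) -> (2,3) -> (2,2)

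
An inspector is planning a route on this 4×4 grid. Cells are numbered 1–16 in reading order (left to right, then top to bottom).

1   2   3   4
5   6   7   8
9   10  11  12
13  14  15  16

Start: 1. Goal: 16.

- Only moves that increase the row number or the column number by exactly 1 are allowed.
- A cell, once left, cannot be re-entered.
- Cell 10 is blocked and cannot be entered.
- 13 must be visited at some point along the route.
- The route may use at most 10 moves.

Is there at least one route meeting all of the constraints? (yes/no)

One route that works: 1 → 5 → 9 → 13 → 14 → 15 → 16.

yes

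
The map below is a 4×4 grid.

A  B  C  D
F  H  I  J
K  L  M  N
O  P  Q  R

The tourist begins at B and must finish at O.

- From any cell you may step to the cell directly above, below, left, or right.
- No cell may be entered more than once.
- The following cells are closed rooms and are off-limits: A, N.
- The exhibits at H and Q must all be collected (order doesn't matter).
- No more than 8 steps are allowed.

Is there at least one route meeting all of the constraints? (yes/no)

yes

One route that works: B → H → L → M → Q → P → O.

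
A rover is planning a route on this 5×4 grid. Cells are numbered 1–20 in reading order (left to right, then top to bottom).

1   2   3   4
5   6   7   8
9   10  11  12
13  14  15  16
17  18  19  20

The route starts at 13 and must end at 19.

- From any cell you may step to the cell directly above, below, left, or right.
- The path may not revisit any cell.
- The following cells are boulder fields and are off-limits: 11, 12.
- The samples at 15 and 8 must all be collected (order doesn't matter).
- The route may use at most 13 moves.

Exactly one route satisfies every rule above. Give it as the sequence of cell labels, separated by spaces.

The budget equals the shortest possible length, so every move has to be on a shortest route through the required cells.
Route from 13: 3× up (reaching 1), 3× right (reaching 4), down to 8, 2× left (reaching 6), 2× down (reaching 14), right to 15, down to 19 — 13 moves in all.
Check: all required cells visited; 13 ≤ 13 moves.

13 9 5 1 2 3 4 8 7 6 10 14 15 19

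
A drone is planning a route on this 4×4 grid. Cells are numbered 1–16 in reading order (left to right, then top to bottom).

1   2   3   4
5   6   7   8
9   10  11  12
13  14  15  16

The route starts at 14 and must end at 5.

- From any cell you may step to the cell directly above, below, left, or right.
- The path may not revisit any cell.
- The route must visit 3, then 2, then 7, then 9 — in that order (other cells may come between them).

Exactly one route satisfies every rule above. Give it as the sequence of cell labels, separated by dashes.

The waypoints must appear in the order 3, 2, 7, 9, with no cell reused.
Route from 14: right 2 to 16, up 3 to 4, left 2 to 2, down 1 to 6, right 1 to 7, down 1 to 11, left 2 to 9, up 1 to 5 — 13 moves in all.
Check: order respected (3 at step 6, 2 at step 7, 7 at step 9, 9 at step 12).

14 - 15 - 16 - 12 - 8 - 4 - 3 - 2 - 6 - 7 - 11 - 10 - 9 - 5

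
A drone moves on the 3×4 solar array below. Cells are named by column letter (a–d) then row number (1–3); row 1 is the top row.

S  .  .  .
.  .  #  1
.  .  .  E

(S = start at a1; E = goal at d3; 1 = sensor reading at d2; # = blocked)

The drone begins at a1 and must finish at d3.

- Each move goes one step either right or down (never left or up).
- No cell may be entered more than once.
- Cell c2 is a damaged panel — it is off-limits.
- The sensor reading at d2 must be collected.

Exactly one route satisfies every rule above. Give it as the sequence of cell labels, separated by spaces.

Moves only go right or down, so the column and row indices never decrease.
Route from a1: 3× right (reaching d1), 2× down (reaching d3) — 5 moves in all.
Check: all required cells visited.

a1 b1 c1 d1 d2 d3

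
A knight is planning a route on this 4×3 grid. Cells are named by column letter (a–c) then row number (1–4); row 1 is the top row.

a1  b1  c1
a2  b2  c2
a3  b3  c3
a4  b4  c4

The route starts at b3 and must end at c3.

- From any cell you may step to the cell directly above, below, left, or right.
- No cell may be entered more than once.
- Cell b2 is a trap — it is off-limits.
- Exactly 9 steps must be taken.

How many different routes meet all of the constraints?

1

Need simple routes of exactly 9 moves from b3 to c3 (Manhattan distance 1, so 4 moves are spent on a detour and 4 undoing it).
Enumerating: b3 b4 a4 a3 a2 a1 b1 c1 c2 c3.
That gives 1 route.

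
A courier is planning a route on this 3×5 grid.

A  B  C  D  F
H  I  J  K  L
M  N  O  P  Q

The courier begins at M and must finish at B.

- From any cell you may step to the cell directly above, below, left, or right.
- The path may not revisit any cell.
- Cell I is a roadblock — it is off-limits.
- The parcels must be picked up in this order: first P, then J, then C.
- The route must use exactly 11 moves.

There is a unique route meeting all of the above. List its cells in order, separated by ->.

The waypoints must appear in the order P, J, C, with no cell reused.
Route from M: right 4 to Q, up 2 to F, left 1 to D, down 1 to K, left 1 to J, up 1 to C, left 1 to B — 11 moves in all.
Check: order respected (P at step 3, J at step 9, C at step 10); 11 moves as required.

M -> N -> O -> P -> Q -> L -> F -> D -> K -> J -> C -> B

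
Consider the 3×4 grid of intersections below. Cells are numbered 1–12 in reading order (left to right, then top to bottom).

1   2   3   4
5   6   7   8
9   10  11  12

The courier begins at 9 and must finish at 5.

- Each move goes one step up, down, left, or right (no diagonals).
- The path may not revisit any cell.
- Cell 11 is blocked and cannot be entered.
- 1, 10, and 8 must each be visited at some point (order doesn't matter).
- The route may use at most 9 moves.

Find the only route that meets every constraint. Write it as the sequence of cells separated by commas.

The budget equals the shortest possible length, so every move has to be on a shortest route through the required cells.
Route from 9: right 1 to 10, up 1 to 6, right 2 to 8, up 1 to 4, left 3 to 1, down 1 to 5 — 9 moves in all.
Check: all required cells visited; 9 ≤ 9 moves.

9, 10, 6, 7, 8, 4, 3, 2, 1, 5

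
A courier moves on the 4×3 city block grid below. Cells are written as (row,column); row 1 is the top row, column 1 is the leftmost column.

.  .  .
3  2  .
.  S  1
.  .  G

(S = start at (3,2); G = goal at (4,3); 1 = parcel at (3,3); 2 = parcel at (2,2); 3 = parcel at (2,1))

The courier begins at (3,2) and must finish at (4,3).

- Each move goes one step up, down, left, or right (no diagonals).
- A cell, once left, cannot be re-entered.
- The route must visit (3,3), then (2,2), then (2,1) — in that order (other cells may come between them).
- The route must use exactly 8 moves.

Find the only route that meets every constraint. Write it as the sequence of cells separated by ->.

The waypoints must appear in the order (3,3), (2,2), (2,1), with no cell reused.
Route from (3,2): right to (3,3), up to (2,3), 2× left (reaching (2,1)), 2× down (reaching (4,1)), 2× right (reaching (4,3)) — 8 moves in all.
Check: order respected (1 at step 1, 2 at step 3, 3 at step 4); 8 moves as required.

(3,2) -> (3,3) -> (2,3) -> (2,2) -> (2,1) -> (3,1) -> (4,1) -> (4,2) -> (4,3)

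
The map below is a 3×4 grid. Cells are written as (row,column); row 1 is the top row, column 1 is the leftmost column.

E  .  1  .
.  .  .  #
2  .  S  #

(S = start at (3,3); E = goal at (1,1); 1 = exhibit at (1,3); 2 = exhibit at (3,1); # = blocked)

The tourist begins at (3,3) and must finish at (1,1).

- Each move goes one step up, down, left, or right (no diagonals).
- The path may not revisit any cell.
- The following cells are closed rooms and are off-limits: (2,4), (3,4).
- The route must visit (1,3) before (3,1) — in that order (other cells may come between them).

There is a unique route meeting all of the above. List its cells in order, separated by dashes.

(3,3) - (2,3) - (1,3) - (1,2) - (2,2) - (3,2) - (3,1) - (2,1) - (1,1)

The waypoints must appear in the order (1,3), (3,1), with no cell reused.
Route from (3,3): 2× up (reaching (1,3)), left to (1,2), 2× down (reaching (3,2)), left to (3,1), 2× up (reaching (1,1)) — 8 moves in all.
Check: order respected (1 at step 2, 2 at step 6).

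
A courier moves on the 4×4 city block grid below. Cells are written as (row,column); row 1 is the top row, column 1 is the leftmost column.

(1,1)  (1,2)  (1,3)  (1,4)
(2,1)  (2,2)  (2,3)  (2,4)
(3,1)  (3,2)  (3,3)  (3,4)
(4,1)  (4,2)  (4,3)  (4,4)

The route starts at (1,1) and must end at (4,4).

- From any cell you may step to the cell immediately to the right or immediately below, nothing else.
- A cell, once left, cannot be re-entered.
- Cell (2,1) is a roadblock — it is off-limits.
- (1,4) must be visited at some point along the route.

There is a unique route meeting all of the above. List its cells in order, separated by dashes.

Moves only go right or down, so the column and row indices never decrease.
Route from (1,1): 3× right (reaching (1,4)), 3× down (reaching (4,4)) — 6 moves in all.
Check: all required cells visited.

(1,1) - (1,2) - (1,3) - (1,4) - (2,4) - (3,4) - (4,4)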